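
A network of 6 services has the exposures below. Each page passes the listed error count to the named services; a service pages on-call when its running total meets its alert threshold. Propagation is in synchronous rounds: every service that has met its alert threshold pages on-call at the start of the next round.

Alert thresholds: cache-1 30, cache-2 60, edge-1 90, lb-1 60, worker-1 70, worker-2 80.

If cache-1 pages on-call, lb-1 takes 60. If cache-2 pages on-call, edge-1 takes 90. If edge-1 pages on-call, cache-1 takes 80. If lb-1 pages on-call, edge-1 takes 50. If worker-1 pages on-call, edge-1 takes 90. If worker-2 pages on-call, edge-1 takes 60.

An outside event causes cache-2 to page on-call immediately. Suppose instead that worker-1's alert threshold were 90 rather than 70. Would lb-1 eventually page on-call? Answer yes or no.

With worker-1's alert threshold at 90:
Round 1 — cache-2 pages on-call (initial).
  edge-1: +90 → 90 ≥ 90
Round 2 — edge-1 pages on-call.
  cache-1: +80 → 80 ≥ 30
Round 3 — cache-1 pages on-call.
  lb-1: +60 → 60 ≥ 60
Round 4 — lb-1 pages on-call.
No further pages.

yes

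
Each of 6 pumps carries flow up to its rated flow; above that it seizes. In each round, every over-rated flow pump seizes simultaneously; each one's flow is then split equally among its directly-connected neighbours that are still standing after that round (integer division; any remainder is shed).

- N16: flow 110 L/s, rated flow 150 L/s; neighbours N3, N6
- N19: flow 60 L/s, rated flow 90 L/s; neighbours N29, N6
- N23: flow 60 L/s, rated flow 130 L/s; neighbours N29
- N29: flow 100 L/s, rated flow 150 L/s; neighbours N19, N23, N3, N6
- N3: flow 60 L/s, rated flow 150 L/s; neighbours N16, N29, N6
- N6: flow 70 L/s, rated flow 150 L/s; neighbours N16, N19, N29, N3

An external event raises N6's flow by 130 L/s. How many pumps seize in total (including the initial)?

6

Round 1 — N6 at 200 > 150. N6 seizes.
  N6 sheds 200 L/s to N16, N19, N29, N3: 50 each.
    N16: 110+50 = 160 > 150
    N19: 60+50 = 110 > 90
    N29: 100+50 = 150 ≤ 150
    N3: 60+50 = 110 ≤ 150
Round 2 — N16, N19 seize.
  N16 sheds 160 L/s to N3: 160 each.
    N3: 110+160 = 270 > 150
  N19 sheds 110 L/s to N29: 110 each.
    N29: 150+110 = 260 > 150
Round 3 — N29, N3 seize.
  N29 sheds 260 L/s to N23: 260 each.
    N23: 60+260 = 320 > 130
  N3 sheds 270 L/s: no online neighbours, lost.
Round 4 — N23 seizes.
  N23 sheds 320 L/s: no online neighbours, lost.
No further seizures.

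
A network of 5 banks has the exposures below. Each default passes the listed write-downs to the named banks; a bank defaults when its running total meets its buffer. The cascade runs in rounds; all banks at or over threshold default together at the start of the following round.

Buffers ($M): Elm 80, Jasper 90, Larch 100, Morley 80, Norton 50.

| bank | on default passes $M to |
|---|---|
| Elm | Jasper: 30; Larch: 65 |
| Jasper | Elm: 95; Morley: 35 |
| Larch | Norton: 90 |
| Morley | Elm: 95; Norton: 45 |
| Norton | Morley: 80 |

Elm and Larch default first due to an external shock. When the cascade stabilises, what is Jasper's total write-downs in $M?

30

Round 1 — Elm, Larch default (initial).
  Jasper: +30 → 30 < 90
  Norton: +90 → 90 ≥ 50
Round 2 — Norton defaults.
  Morley: +80 → 80 ≥ 80
Round 3 — Morley defaults.
No further defaults.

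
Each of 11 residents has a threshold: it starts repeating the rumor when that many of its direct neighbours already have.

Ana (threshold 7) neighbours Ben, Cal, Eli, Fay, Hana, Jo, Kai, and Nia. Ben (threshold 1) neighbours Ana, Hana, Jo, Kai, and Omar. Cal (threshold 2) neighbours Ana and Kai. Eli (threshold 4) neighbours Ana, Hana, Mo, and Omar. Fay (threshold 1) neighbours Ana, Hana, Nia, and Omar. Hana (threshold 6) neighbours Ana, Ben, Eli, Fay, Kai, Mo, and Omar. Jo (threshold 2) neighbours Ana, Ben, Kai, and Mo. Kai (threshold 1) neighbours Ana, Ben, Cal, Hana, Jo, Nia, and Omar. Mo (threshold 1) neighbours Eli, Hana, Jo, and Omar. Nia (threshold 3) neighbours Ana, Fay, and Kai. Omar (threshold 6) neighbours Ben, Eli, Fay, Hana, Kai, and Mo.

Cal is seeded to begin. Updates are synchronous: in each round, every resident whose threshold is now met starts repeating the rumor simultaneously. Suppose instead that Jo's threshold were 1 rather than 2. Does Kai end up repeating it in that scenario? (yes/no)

yes

With Jo's threshold at 1:
Round 1 — Cal starts repeating the rumor (initial).
Round 2 — checking thresholds:
  Ana: 1 of 8 neighbours < 7, holds.
  Kai: 1 of 7 neighbours ≥ 1, starts repeating the rumor.
Round 3 — checking thresholds:
  Ana: 2 of 8 neighbours < 7, holds.
  Ben: 1 of 5 neighbours ≥ 1, starts repeating the rumor.
  Hana: 1 of 7 neighbours < 6, holds.
  Jo: 1 of 4 neighbours ≥ 1, starts repeating the rumor.
  Nia: 1 of 3 neighbours < 3, holds.
  Omar: 1 of 6 neighbours < 6, holds.
Round 4 — checking thresholds:
  Ana: 4 of 8 neighbours < 7, holds.
  Hana: 2 of 7 neighbours < 6, holds.
  Mo: 1 of 4 neighbours ≥ 1, starts repeating the rumor.
  Nia: 1 of 3 neighbours < 3, holds.
  Omar: 2 of 6 neighbours < 6, holds.
Round 5 — no new spreads; cascade stops.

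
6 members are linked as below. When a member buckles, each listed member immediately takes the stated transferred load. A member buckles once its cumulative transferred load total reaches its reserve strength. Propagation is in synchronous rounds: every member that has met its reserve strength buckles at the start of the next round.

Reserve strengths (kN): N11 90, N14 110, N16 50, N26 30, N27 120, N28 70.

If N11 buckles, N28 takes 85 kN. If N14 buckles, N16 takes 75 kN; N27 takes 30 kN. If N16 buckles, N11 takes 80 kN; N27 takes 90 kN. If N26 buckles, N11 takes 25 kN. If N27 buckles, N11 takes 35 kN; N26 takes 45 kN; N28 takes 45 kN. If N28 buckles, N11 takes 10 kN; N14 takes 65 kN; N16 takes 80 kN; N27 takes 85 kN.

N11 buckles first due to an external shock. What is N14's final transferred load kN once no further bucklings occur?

65

Round 1 — N11 buckles (initial).
  N28: +85 → 85 ≥ 70
Round 2 — N28 buckles.
  N14: +65 → 65 < 110
  N16: +80 → 80 ≥ 50
  N27: +85 → 85 < 120
Round 3 — N16 buckles.
  N27: +90 → 175 ≥ 120
Round 4 — N27 buckles.
  N26: +45 → 45 ≥ 30
Round 5 — N26 buckles.
No further bucklings.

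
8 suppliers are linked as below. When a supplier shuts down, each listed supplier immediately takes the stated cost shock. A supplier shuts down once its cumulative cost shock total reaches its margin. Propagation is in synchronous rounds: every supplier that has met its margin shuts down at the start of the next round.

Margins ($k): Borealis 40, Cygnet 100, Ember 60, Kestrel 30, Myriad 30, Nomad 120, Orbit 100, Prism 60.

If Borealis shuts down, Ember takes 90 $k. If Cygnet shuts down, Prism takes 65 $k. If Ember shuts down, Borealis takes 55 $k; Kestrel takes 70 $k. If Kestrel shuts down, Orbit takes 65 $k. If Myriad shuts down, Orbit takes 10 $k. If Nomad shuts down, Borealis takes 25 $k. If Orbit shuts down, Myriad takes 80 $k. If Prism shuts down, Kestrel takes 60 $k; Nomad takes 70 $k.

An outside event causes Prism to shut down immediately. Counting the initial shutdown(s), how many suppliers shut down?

2

Round 1 — Prism shuts down (initial).
  Kestrel: +60 → 60 ≥ 30
  Nomad: +70 → 70 < 120
Round 2 — Kestrel shuts down.
  Orbit: +65 → 65 < 100
No further shutdowns.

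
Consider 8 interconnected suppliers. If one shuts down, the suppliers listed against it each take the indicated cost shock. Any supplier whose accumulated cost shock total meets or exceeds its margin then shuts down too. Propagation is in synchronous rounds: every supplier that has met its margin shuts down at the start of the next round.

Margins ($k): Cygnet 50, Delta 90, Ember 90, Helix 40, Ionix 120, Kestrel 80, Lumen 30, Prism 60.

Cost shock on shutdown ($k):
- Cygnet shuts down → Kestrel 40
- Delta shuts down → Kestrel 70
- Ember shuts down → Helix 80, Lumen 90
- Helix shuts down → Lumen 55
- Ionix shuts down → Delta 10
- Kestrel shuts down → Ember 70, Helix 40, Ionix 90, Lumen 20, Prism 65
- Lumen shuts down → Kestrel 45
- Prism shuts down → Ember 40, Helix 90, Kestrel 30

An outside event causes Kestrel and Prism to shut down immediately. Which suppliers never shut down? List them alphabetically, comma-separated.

Cygnet, Delta, Ionix

Round 1 — Kestrel, Prism shut down (initial).
  Ember: +70+40 → 110 ≥ 90
  Helix: +40+90 → 130 ≥ 40
  Ionix: +90 → 90 < 120
  Lumen: +20 → 20 < 30
Round 2 — Ember, Helix shut down.
  Lumen: +90+55 → 165 ≥ 30
Round 3 — Lumen shuts down.
No further shutdowns.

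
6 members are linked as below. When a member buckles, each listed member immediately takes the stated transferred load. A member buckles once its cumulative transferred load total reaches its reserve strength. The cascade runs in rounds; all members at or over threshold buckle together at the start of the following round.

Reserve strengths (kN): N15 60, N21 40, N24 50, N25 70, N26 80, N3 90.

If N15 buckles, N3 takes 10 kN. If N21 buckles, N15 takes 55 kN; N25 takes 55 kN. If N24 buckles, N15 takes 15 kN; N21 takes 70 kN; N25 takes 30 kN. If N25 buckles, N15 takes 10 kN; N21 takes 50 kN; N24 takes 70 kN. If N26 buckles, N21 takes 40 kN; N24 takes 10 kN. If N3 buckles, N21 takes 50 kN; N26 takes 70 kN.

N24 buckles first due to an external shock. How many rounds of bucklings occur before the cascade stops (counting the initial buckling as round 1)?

Round 1 — N24 buckles (initial).
  N15: +15 → 15 < 60
  N21: +70 → 70 ≥ 40
  N25: +30 → 30 < 70
Round 2 — N21 buckles.
  N15: +55 → 70 ≥ 60
  N25: +55 → 85 ≥ 70
Round 3 — N15, N25 buckle.
  N3: +10 → 10 < 90
No further bucklings.

3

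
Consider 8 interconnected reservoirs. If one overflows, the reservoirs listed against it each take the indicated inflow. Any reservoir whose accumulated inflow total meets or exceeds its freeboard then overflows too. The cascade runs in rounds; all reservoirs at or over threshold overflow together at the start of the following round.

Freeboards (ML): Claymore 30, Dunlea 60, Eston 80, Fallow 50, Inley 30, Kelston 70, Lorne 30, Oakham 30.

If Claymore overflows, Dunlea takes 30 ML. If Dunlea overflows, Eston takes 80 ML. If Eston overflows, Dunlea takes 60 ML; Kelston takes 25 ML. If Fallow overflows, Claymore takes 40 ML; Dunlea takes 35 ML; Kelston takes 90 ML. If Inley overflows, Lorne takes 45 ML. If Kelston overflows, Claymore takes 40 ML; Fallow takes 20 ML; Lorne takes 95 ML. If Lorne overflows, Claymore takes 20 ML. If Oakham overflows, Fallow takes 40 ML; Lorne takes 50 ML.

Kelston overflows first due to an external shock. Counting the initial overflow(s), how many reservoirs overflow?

Round 1 — Kelston overflows (initial).
  Claymore: +40 → 40 ≥ 30
  Fallow: +20 → 20 < 50
  Lorne: +95 → 95 ≥ 30
Round 2 — Claymore, Lorne overflow.
  Dunlea: +30 → 30 < 60
No further overflows.

3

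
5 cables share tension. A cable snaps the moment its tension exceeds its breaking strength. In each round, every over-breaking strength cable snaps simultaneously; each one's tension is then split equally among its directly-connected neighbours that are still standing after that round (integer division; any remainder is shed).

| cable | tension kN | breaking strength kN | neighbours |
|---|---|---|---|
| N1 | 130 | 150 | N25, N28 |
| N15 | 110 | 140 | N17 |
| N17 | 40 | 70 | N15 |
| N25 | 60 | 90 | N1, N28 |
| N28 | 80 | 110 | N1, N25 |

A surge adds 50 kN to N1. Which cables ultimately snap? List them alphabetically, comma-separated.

Round 1 — N1 at 180 > 150. N1 snaps.
  N1 sheds 180 kN to N25, N28: 90 each.
    N25: 60+90 = 150 > 90
    N28: 80+90 = 170 > 110
Round 2 — N25, N28 snap.
  N25 sheds 150 kN: no online neighbours, lost.
  N28 sheds 170 kN: no online neighbours, lost.
No further breaks.

N1, N25, N28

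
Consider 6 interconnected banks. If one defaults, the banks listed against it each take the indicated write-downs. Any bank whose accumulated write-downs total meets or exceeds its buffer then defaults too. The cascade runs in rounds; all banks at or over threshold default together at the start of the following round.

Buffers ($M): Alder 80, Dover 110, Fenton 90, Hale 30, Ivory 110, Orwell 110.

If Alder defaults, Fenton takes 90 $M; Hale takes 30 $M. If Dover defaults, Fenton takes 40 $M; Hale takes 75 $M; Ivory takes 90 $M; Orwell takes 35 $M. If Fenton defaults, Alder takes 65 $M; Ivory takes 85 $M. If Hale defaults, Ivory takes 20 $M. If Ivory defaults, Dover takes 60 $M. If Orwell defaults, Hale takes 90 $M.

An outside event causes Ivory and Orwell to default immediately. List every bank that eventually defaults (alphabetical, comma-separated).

Hale, Ivory, Orwell

Round 1 — Ivory, Orwell default (initial).
  Dover: +60 → 60 < 110
  Hale: +90 → 90 ≥ 30
Round 2 — Hale defaults.
No further defaults.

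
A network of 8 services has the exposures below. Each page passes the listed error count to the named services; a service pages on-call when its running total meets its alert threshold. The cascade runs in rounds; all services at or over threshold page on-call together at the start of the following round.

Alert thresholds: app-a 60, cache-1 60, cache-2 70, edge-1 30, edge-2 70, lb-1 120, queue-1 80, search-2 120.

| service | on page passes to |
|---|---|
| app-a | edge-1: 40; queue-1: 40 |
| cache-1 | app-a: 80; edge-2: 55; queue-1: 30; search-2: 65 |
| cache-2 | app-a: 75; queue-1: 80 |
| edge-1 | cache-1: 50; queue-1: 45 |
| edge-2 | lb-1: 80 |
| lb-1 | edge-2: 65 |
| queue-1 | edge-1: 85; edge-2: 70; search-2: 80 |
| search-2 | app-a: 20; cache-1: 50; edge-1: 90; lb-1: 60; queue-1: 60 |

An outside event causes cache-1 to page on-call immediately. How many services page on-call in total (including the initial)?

Round 1 — cache-1 pages on-call (initial).
  app-a: +80 → 80 ≥ 60
  edge-2: +55 → 55 < 70
  queue-1: +30 → 30 < 80
  search-2: +65 → 65 < 120
Round 2 — app-a pages on-call.
  edge-1: +40 → 40 ≥ 30
  queue-1: +40 → 70 < 80
Round 3 — edge-1 pages on-call.
  queue-1: +45 → 115 ≥ 80
Round 4 — queue-1 pages on-call.
  edge-2: +70 → 125 ≥ 70
  search-2: +80 → 145 ≥ 120
Round 5 — edge-2, search-2 page on-call.
  lb-1: +80+60 → 140 ≥ 120
Round 6 — lb-1 pages on-call.
No further pages.

7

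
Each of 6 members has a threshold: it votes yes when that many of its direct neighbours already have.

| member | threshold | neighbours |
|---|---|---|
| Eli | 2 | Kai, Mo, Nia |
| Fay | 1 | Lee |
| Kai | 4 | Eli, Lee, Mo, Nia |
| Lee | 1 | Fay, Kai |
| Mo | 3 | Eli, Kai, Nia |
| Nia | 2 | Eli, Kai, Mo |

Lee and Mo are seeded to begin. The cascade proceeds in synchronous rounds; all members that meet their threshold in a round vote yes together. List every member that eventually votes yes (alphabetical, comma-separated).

Round 1 — Lee, Mo vote yes (initial).
Round 2 — checking thresholds:
  Eli: 1 of 3 neighbours < 2, holds.
  Fay: 1 of 1 neighbours ≥ 1, votes yes.
  Kai: 2 of 4 neighbours < 4, holds.
  Nia: 1 of 3 neighbours < 2, holds.
Round 3 — no new yes votes; cascade stops.

Fay, Lee, Mo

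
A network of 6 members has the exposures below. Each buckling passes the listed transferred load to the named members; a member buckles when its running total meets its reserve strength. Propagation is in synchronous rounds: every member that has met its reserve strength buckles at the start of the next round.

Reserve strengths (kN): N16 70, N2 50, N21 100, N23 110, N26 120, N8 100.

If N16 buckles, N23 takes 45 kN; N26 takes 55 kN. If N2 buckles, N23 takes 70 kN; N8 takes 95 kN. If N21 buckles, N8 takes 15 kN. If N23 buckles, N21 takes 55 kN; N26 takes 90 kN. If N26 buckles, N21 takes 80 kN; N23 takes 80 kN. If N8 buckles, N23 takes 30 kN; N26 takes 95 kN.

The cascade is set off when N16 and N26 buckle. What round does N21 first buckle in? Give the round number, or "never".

3

Round 1 — N16, N26 buckle (initial).
  N21: +80 → 80 < 100
  N23: +45+80 → 125 ≥ 110
Round 2 — N23 buckles.
  N21: +55 → 135 ≥ 100
Round 3 — N21 buckles.
  N8: +15 → 15 < 100
No further bucklings.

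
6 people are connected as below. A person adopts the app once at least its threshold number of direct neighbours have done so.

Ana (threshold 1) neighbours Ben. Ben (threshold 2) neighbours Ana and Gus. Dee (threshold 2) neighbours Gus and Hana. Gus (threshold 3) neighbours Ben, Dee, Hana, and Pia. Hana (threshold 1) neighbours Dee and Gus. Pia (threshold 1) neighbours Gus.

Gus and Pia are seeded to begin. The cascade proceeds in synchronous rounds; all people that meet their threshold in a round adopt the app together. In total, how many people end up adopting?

4

Round 1 — Gus, Pia adopt the app (initial).
Round 2 — checking thresholds:
  Ben: 1 of 2 neighbours < 2, not yet.
  Dee: 1 of 2 neighbours < 2, not yet.
  Hana: 1 of 2 neighbours ≥ 1, adopts the app.
Round 3 — checking thresholds:
  Ben: 1 of 2 neighbours < 2, not yet.
  Dee: 2 of 2 neighbours ≥ 2, adopts the app.
Round 4 — no new adoptions; cascade stops.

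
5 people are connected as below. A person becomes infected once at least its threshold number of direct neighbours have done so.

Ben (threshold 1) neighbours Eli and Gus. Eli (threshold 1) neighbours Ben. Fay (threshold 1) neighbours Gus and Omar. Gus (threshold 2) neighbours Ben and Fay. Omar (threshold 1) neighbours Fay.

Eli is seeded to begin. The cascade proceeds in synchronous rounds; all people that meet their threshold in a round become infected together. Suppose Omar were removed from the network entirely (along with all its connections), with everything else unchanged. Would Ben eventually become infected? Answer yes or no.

yes

With Omar removed:
Round 1 — Eli becomes infected (initial).
Round 2 — checking thresholds:
  Ben: 1 of 2 neighbours ≥ 1, becomes infected.
Round 3 — no new infections; cascade stops.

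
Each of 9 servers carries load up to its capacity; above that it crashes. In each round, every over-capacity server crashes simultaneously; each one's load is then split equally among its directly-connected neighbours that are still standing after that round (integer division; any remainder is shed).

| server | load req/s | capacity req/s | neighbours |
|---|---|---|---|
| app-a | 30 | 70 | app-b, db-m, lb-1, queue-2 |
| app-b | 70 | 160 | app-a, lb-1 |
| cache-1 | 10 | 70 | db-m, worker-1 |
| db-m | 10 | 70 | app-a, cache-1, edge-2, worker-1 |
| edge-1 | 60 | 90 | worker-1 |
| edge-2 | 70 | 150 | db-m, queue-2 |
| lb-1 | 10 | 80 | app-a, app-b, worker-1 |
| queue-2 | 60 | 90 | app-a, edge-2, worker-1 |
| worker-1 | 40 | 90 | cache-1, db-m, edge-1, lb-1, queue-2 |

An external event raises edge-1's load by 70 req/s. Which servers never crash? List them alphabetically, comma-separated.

app-b, lb-1

Round 1 — edge-1 at 130 > 90. edge-1 crashes.
  edge-1 sheds 130 req/s to worker-1: 130 each.
    worker-1: 40+130 = 170 > 90
Round 2 — worker-1 crashes.
  worker-1 sheds 170 req/s to cache-1, db-m, lb-1, queue-2: 42 each (2 lost).
    cache-1: 10+42 = 52 ≤ 70
    db-m: 10+42 = 52 ≤ 70
    lb-1: 10+42 = 52 ≤ 80
    queue-2: 60+42 = 102 > 90
Round 3 — queue-2 crashes.
  queue-2 sheds 102 req/s to app-a, edge-2: 51 each.
    app-a: 30+51 = 81 > 70
    edge-2: 70+51 = 121 ≤ 150
Round 4 — app-a crashes.
  app-a sheds 81 req/s to app-b, db-m, lb-1: 27 each.
    app-b: 70+27 = 97 ≤ 160
    db-m: 52+27 = 79 > 70
    lb-1: 52+27 = 79 ≤ 80
Round 5 — db-m crashes.
  db-m sheds 79 req/s to cache-1, edge-2: 39 each (1 lost).
    cache-1: 52+39 = 91 > 70
    edge-2: 121+39 = 160 > 150
Round 6 — cache-1, edge-2 crash.
  cache-1 sheds 91 req/s: no online neighbours, lost.
  edge-2 sheds 160 req/s: no online neighbours, lost.
No further crashes.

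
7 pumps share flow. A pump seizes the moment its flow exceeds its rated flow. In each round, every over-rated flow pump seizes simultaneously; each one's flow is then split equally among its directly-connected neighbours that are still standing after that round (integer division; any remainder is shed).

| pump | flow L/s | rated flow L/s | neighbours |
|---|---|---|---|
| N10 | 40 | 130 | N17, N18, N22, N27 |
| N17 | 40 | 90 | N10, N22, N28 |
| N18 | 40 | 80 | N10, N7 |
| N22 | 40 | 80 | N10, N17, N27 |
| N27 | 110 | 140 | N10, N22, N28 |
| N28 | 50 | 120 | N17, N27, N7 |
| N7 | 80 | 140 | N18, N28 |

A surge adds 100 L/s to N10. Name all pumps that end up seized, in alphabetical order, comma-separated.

Round 1 — N10 at 140 > 130. N10 seizes.
  N10 sheds 140 L/s to N17, N18, N22, N27: 35 each.
    N17: 40+35 = 75 ≤ 90
    N18: 40+35 = 75 ≤ 80
    N22: 40+35 = 75 ≤ 80
    N27: 110+35 = 145 > 140
Round 2 — N27 seizes.
  N27 sheds 145 L/s to N22, N28: 72 each (1 lost).
    N22: 75+72 = 147 > 80
    N28: 50+72 = 122 > 120
Round 3 — N22, N28 seize.
  N22 sheds 147 L/s to N17: 147 each.
    N17: 75+147 = 222 > 90
  N28 sheds 122 L/s to N17, N7: 61 each.
    N17: 222+61 = 283 > 90
    N7: 80+61 = 141 > 140
Round 4 — N17, N7 seize.
  N17 sheds 283 L/s: no online neighbours, lost.
  N7 sheds 141 L/s to N18: 141 each.
    N18: 75+141 = 216 > 80
Round 5 — N18 seizes.
  N18 sheds 216 L/s: no online neighbours, lost.
No further seizures.

N10, N17, N18, N22, N27, N28, N7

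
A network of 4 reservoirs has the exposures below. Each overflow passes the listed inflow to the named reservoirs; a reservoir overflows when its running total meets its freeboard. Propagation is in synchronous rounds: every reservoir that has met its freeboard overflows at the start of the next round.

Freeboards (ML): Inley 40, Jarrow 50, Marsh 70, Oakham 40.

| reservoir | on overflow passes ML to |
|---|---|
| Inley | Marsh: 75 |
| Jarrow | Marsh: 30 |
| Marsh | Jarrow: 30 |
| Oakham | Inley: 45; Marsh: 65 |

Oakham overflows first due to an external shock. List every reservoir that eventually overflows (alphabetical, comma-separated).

Inley, Marsh, Oakham

Round 1 — Oakham overflows (initial).
  Inley: +45 → 45 ≥ 40
  Marsh: +65 → 65 < 70
Round 2 — Inley overflows.
  Marsh: +75 → 140 ≥ 70
Round 3 — Marsh overflows.
  Jarrow: +30 → 30 < 50
No further overflows.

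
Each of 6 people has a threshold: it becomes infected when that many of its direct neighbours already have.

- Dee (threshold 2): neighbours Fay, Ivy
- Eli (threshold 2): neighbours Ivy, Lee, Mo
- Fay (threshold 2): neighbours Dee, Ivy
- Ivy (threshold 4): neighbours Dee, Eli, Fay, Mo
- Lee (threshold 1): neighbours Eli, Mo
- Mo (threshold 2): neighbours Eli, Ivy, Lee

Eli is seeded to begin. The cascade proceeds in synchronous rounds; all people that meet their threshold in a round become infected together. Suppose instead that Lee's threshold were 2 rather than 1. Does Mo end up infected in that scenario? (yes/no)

With Lee's threshold at 2:
Round 1 — Eli becomes infected (initial).
Round 2 — no new infections; cascade stops.

no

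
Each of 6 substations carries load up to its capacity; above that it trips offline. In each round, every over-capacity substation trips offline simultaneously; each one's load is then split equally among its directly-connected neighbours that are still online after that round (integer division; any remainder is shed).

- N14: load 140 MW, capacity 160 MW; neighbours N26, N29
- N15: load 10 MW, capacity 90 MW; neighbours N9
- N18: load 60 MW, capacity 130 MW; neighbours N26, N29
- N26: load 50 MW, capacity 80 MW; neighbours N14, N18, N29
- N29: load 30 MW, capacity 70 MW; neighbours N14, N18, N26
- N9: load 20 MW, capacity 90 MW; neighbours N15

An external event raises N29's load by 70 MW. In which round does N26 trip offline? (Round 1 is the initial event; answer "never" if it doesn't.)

Round 1 — N29 at 100 > 70. N29 trips offline.
  N29 sheds 100 MW to N14, N18, N26: 33 each (1 lost).
    N14: 140+33 = 173 > 160
    N18: 60+33 = 93 ≤ 130
    N26: 50+33 = 83 > 80
Round 2 — N14, N26 trip offline.
  N14 sheds 173 MW: no online neighbours, lost.
  N26 sheds 83 MW to N18: 83 each.
    N18: 93+83 = 176 > 130
Round 3 — N18 trips offline.
  N18 sheds 176 MW: no online neighbours, lost.
No further trips.

2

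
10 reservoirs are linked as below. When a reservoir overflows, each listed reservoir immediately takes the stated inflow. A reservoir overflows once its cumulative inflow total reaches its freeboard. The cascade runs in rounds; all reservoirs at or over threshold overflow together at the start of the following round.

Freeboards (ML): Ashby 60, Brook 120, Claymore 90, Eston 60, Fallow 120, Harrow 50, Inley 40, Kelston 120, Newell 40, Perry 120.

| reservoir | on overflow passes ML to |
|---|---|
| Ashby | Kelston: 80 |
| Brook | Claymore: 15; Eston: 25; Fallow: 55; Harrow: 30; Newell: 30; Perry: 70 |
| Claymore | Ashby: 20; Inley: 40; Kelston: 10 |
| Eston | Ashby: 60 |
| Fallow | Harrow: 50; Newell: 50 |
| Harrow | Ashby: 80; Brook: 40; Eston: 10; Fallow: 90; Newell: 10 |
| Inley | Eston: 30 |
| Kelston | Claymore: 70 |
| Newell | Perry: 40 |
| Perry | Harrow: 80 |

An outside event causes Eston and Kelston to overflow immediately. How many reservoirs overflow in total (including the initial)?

3

Round 1 — Eston, Kelston overflow (initial).
  Ashby: +60 → 60 ≥ 60
  Claymore: +70 → 70 < 90
Round 2 — Ashby overflows.
No further overflows.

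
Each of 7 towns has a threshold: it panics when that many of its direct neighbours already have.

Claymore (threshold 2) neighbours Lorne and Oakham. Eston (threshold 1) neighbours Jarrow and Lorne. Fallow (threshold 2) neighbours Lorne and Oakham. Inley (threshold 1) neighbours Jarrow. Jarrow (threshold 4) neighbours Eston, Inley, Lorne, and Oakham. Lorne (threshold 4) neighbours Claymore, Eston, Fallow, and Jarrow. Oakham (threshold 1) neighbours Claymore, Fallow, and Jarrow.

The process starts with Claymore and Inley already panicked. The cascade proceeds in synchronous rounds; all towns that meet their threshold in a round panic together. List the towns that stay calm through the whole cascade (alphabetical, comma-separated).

Eston, Fallow, Jarrow, Lorne

Round 1 — Claymore, Inley panic (initial).
Round 2 — checking thresholds:
  Jarrow: 1 of 4 neighbours < 4, below threshold.
  Lorne: 1 of 4 neighbours < 4, below threshold.
  Oakham: 1 of 3 neighbours ≥ 1, panics.
Round 3 — no new panics; cascade stops.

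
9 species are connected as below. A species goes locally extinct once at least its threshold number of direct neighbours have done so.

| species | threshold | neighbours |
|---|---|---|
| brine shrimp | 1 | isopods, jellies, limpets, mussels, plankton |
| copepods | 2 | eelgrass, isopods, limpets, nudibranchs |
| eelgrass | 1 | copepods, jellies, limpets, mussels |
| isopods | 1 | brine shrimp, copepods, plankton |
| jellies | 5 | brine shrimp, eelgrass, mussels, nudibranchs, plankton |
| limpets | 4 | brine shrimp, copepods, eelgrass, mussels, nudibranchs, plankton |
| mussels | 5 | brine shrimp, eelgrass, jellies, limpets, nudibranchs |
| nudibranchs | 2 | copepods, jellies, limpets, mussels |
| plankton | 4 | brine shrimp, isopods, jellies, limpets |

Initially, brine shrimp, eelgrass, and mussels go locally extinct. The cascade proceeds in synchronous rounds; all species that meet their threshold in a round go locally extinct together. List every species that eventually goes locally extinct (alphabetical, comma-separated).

brine shrimp, copepods, eelgrass, isopods, limpets, mussels, nudibranchs

Round 1 — brine shrimp, eelgrass, mussels go locally extinct (initial).
Round 2 — checking thresholds:
  copepods: 1 of 4 neighbours < 2, not yet.
  isopods: 1 of 3 neighbours ≥ 1, goes locally extinct.
  jellies: 3 of 5 neighbours < 5, not yet.
  limpets: 3 of 6 neighbours < 4, not yet.
  nudibranchs: 1 of 4 neighbours < 2, not yet.
  plankton: 1 of 4 neighbours < 4, not yet.
Round 3 — checking thresholds:
  copepods: 2 of 4 neighbours ≥ 2, goes locally extinct.
  jellies: 3 of 5 neighbours < 5, not yet.
  limpets: 3 of 6 neighbours < 4, not yet.
  nudibranchs: 1 of 4 neighbours < 2, not yet.
  plankton: 2 of 4 neighbours < 4, not yet.
Round 4 — checking thresholds:
  jellies: 3 of 5 neighbours < 5, not yet.
  limpets: 4 of 6 neighbours ≥ 4, goes locally extinct.
  nudibranchs: 2 of 4 neighbours ≥ 2, goes locally extinct.
  plankton: 2 of 4 neighbours < 4, not yet.
Round 5 — no new extinctions; cascade stops.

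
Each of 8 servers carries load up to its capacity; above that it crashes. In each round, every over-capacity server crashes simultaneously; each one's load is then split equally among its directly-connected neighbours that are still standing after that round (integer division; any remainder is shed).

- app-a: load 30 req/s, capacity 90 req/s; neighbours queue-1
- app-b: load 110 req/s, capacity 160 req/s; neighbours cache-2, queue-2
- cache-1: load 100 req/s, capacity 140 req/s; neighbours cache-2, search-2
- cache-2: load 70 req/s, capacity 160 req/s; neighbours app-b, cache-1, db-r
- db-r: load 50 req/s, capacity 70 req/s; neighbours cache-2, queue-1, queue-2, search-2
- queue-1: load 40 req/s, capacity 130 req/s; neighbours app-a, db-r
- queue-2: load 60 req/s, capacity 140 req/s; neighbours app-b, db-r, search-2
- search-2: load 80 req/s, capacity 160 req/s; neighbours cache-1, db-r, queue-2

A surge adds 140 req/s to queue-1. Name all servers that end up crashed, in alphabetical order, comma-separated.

Round 1 — queue-1 at 180 > 130. queue-1 crashes.
  queue-1 sheds 180 req/s to app-a, db-r: 90 each.
    app-a: 30+90 = 120 > 90
    db-r: 50+90 = 140 > 70
Round 2 — app-a, db-r crash.
  app-a sheds 120 req/s: no online neighbours, lost.
  db-r sheds 140 req/s to cache-2, queue-2, search-2: 46 each (2 lost).
    cache-2: 70+46 = 116 ≤ 160
    queue-2: 60+46 = 106 ≤ 140
    search-2: 80+46 = 126 ≤ 160
No further crashes.

app-a, db-r, queue-1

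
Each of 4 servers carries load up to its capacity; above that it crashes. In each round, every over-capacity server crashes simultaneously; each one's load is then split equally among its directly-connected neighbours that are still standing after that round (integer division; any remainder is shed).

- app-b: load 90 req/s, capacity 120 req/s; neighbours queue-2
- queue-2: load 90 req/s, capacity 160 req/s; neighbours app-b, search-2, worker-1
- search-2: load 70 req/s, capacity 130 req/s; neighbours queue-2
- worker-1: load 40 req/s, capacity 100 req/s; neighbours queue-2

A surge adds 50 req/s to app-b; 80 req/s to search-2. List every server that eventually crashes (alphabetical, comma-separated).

Round 1 — app-b at 140 > 120; search-2 at 150 > 130. app-b, search-2 crash.
  app-b sheds 140 req/s to queue-2: 140 each.
    queue-2: 90+140 = 230 > 160
  search-2 sheds 150 req/s to queue-2: 150 each.
    queue-2: 230+150 = 380 > 160
Round 2 — queue-2 crashes.
  queue-2 sheds 380 req/s to worker-1: 380 each.
    worker-1: 40+380 = 420 > 100
Round 3 — worker-1 crashes.
  worker-1 sheds 420 req/s: no online neighbours, lost.
No further crashes.

app-b, queue-2, search-2, worker-1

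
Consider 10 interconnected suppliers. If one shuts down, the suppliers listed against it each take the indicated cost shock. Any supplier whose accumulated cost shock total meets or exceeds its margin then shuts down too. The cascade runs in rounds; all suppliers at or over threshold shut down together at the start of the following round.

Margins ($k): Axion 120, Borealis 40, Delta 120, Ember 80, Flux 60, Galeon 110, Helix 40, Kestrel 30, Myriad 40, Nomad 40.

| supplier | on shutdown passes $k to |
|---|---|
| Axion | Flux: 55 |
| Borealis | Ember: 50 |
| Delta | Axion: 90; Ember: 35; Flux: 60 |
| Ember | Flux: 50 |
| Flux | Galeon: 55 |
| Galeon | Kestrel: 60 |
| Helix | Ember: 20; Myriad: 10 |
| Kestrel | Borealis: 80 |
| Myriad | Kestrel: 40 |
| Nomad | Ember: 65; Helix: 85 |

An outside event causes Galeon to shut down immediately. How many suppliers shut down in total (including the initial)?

Round 1 — Galeon shuts down (initial).
  Kestrel: +60 → 60 ≥ 30
Round 2 — Kestrel shuts down.
  Borealis: +80 → 80 ≥ 40
Round 3 — Borealis shuts down.
  Ember: +50 → 50 < 80
No further shutdowns.

3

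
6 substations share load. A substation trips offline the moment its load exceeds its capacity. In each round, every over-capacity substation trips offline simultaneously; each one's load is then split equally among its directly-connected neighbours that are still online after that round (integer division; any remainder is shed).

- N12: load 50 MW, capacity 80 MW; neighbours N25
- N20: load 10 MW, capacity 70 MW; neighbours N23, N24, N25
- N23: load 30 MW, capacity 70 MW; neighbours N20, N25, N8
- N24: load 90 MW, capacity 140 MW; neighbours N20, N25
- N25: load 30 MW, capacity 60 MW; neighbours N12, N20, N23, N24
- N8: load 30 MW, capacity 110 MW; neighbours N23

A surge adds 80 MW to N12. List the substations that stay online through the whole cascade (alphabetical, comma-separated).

N8

Round 1 — N12 at 130 > 80. N12 trips offline.
  N12 sheds 130 MW to N25: 130 each.
    N25: 30+130 = 160 > 60
Round 2 — N25 trips offline.
  N25 sheds 160 MW to N20, N23, N24: 53 each (1 lost).
    N20: 10+53 = 63 ≤ 70
    N23: 30+53 = 83 > 70
    N24: 90+53 = 143 > 140
Round 3 — N23, N24 trip offline.
  N23 sheds 83 MW to N20, N8: 41 each (1 lost).
    N20: 63+41 = 104 > 70
    N8: 30+41 = 71 ≤ 110
  N24 sheds 143 MW to N20: 143 each.
    N20: 104+143 = 247 > 70
Round 4 — N20 trips offline.
  N20 sheds 247 MW: no online neighbours, lost.
No further trips.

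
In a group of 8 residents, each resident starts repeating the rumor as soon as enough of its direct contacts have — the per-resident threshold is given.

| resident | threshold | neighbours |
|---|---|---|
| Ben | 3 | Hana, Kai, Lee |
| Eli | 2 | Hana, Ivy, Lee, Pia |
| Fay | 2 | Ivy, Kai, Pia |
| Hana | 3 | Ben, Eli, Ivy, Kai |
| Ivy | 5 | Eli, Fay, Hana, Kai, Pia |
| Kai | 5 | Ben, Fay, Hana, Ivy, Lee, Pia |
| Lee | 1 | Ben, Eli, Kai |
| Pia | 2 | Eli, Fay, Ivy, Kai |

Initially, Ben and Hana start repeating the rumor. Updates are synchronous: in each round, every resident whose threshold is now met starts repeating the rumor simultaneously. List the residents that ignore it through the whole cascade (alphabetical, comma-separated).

Round 1 — Ben, Hana start repeating the rumor (initial).
Round 2 — checking thresholds:
  Eli: 1 of 4 neighbours < 2, below threshold.
  Ivy: 1 of 5 neighbours < 5, below threshold.
  Kai: 2 of 6 neighbours < 5, below threshold.
  Lee: 1 of 3 neighbours ≥ 1, starts repeating the rumor.
Round 3 — checking thresholds:
  Eli: 2 of 4 neighbours ≥ 2, starts repeating the rumor.
  Ivy: 1 of 5 neighbours < 5, below threshold.
  Kai: 3 of 6 neighbours < 5, below threshold.
Round 4 — no new spreads; cascade stops.

Fay, Ivy, Kai, Pia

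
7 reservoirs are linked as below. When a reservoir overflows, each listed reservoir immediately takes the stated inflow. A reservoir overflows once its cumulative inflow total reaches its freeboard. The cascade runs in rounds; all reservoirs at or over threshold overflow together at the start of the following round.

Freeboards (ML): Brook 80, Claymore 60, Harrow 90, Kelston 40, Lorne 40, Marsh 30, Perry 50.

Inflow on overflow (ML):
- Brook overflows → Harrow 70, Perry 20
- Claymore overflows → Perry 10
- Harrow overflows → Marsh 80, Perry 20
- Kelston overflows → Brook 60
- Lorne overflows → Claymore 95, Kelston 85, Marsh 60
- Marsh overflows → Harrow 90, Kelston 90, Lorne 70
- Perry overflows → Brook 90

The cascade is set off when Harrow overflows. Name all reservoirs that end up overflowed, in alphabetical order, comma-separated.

Claymore, Harrow, Kelston, Lorne, Marsh

Round 1 — Harrow overflows (initial).
  Marsh: +80 → 80 ≥ 30
  Perry: +20 → 20 < 50
Round 2 — Marsh overflows.
  Kelston: +90 → 90 ≥ 40
  Lorne: +70 → 70 ≥ 40
Round 3 — Kelston, Lorne overflow.
  Brook: +60 → 60 < 80
  Claymore: +95 → 95 ≥ 60
Round 4 — Claymore overflows.
  Perry: +10 → 30 < 50
No further overflows.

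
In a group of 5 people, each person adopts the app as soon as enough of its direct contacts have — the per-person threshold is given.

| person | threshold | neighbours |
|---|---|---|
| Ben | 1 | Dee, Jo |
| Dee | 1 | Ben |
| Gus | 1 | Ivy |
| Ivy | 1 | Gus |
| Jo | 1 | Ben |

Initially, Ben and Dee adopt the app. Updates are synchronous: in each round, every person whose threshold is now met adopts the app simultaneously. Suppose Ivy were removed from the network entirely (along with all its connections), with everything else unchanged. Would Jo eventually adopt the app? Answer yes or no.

With Ivy removed:
Round 1 — Ben, Dee adopt the app (initial).
Round 2 — checking thresholds:
  Jo: 1 of 1 neighbours ≥ 1, adopts the app.
Round 3 — no new adoptions; cascade stops.

yes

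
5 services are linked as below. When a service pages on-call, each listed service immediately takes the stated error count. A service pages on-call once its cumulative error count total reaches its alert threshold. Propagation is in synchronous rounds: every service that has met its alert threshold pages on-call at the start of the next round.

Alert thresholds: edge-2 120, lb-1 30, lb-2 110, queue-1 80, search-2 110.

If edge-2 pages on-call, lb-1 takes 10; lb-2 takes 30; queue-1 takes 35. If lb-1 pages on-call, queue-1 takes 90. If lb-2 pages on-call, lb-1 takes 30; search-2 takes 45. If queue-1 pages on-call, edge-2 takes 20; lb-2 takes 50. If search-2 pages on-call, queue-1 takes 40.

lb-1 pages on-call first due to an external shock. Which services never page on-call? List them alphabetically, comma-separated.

edge-2, lb-2, search-2

Round 1 — lb-1 pages on-call (initial).
  queue-1: +90 → 90 ≥ 80
Round 2 — queue-1 pages on-call.
  edge-2: +20 → 20 < 120
  lb-2: +50 → 50 < 110
No further pages.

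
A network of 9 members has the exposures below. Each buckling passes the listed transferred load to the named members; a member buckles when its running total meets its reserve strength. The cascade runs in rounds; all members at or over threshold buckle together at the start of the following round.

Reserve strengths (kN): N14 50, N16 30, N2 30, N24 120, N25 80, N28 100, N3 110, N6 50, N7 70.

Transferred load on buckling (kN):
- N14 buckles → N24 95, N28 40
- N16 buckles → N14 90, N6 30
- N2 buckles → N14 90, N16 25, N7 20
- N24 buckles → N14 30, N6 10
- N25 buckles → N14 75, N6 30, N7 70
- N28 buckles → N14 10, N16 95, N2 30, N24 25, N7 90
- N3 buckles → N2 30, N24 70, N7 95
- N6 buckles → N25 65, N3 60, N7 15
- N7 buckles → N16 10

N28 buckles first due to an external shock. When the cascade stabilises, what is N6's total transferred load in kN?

40

Round 1 — N28 buckles (initial).
  N14: +10 → 10 < 50
  N16: +95 → 95 ≥ 30
  N2: +30 → 30 ≥ 30
  N24: +25 → 25 < 120
  N7: +90 → 90 ≥ 70
Round 2 — N16, N2, N7 buckle.
  N14: +90+90 → 190 ≥ 50
  N6: +30 → 30 < 50
Round 3 — N14 buckles.
  N24: +95 → 120 ≥ 120
Round 4 — N24 buckles.
  N6: +10 → 40 < 50
No further bucklings.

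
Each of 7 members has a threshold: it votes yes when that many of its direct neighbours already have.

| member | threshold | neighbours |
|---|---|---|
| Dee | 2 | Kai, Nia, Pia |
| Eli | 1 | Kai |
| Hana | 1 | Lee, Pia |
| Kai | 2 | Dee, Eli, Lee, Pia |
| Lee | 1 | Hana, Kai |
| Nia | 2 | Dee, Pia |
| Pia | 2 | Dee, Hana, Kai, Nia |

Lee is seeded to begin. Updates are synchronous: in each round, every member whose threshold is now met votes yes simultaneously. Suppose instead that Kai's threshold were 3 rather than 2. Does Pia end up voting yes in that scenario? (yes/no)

With Kai's threshold at 3:
Round 1 — Lee votes yes (initial).
Round 2 — checking thresholds:
  Hana: 1 of 2 neighbours ≥ 1, votes yes.
  Kai: 1 of 4 neighbours < 3, holds.
Round 3 — no new yes votes; cascade stops.

no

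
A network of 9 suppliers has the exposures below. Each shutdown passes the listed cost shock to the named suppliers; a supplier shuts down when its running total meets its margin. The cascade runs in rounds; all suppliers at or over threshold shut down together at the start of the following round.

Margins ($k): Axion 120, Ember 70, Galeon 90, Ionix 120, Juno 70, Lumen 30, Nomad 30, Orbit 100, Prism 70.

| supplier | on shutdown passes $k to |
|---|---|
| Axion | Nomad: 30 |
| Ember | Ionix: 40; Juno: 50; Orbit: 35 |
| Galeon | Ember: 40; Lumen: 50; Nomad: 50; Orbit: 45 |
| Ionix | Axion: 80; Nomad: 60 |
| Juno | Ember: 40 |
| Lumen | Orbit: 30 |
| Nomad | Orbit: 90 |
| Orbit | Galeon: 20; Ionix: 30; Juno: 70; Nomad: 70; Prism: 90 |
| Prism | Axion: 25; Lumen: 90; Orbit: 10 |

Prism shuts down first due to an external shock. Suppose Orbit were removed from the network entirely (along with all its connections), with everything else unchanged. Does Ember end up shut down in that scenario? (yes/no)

With Orbit removed:
Round 1 — Prism shuts down (initial).
  Axion: +25 → 25 < 120
  Lumen: +90 → 90 ≥ 30
Round 2 — Lumen shuts down.
No further shutdowns.

no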